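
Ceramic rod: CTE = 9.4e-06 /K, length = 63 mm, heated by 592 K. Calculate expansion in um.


dL = 9.4e-06 * 63 * 592 * 1000 = 350.582 um

350.582


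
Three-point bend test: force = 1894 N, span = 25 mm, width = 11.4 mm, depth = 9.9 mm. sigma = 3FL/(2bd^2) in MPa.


sigma = 3*1894*25/(2*11.4*9.9^2) = 63.6 MPa

63.6


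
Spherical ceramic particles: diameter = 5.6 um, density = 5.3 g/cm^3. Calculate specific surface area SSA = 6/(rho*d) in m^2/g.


SSA = 6 / (5.3 * 5.6) = 0.202 m^2/g

0.202


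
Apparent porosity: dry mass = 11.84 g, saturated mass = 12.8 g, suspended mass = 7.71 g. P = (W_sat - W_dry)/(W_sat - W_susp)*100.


P = (12.8 - 11.84) / (12.8 - 7.71) * 100 = 0.96 / 5.09 * 100 = 18.9%

18.9


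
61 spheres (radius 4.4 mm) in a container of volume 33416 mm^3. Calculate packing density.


V_sphere = 4/3*pi*4.4^3 = 356.8179 mm^3
Total V = 61*356.8179 = 21765.8919 mm^3
PD = 21765.8919 / 33416 = 0.651

0.651


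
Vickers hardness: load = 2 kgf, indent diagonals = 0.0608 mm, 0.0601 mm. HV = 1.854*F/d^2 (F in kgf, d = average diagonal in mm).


d_avg = (0.0608+0.0601)/2 = 0.06045 mm
HV = 1.854*2/0.06045^2 = 1015

1015


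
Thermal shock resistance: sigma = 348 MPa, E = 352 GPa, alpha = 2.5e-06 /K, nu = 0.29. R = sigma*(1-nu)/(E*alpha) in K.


R = 348*(1-0.29)/(352*1000*2.5e-06) = 281 K

281


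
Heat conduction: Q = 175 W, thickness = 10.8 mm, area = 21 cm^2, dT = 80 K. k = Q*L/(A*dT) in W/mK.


k = 175*10.8/1000/(21/10000*80) = 11.25 W/mK

11.25


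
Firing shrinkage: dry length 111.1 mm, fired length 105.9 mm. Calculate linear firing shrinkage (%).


FS = (111.1 - 105.9) / 111.1 * 100 = 4.68%

4.68


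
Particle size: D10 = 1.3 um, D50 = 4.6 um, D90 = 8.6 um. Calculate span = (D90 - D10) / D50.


Span = (8.6 - 1.3) / 4.6 = 7.3 / 4.6 = 1.587

1.587


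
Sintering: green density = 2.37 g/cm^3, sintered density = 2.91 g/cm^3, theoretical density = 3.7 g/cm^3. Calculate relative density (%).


Relative = 2.91 / 3.7 * 100 = 78.6%

78.6


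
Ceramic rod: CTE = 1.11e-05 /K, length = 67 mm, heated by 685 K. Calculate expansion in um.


dL = 1.11e-05 * 67 * 685 * 1000 = 509.435 um

509.435


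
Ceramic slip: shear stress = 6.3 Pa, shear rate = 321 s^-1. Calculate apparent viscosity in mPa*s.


eta = tau/gamma * 1000 = 6.3/321 * 1000 = 19.6 mPa*s

19.6


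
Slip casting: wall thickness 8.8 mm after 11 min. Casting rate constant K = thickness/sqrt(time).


K = 8.8 / sqrt(11) = 8.8 / 3.3166 = 2.653 mm/min^0.5

2.653


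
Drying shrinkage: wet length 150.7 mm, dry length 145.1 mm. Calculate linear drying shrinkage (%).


DS = (150.7 - 145.1) / 150.7 * 100 = 3.72%

3.72


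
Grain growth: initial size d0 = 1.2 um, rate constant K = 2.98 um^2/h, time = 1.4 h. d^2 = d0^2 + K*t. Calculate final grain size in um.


d^2 = 1.2^2 + 2.98*1.4 = 5.612
d = sqrt(5.612) = 2.37 um

2.37


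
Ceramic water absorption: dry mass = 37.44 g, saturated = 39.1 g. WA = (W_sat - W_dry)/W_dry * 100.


WA = (39.1 - 37.44) / 37.44 * 100 = 4.43%

4.43


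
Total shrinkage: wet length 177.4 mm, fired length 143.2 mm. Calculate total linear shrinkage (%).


TS = (177.4 - 143.2) / 177.4 * 100 = 19.28%

19.28


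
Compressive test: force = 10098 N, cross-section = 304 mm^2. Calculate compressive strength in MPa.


CS = 10098 / 304 = 33.2 MPa

33.2


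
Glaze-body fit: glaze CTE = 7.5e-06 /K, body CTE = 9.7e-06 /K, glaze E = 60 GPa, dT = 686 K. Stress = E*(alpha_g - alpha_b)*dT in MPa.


Stress = 60*1000*(7.5e-06 - 9.7e-06)*686 = -90.6 MPa

-90.6


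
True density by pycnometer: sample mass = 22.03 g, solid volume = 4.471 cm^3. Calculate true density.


TD = 22.03 / 4.471 = 4.927 g/cm^3

4.927


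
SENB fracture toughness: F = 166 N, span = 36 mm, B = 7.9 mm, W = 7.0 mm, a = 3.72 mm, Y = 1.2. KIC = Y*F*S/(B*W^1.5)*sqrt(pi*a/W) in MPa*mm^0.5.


KIC = 1.2*166*36/(7.9*7.0^1.5)*sqrt(pi*3.72/7.0) = 63.33

63.33


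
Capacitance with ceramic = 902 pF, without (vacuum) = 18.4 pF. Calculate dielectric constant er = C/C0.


er = 902 / 18.4 = 49.02

49.02


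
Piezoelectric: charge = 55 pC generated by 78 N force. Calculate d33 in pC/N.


d33 = 55 / 78 = 0.7 pC/N

0.7


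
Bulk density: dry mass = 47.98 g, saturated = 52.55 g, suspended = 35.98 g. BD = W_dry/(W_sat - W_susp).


BD = 47.98 / (52.55 - 35.98) = 47.98 / 16.57 = 2.896 g/cm^3

2.896


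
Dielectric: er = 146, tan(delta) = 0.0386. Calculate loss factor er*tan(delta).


Loss = 146 * 0.0386 = 5.636

5.636


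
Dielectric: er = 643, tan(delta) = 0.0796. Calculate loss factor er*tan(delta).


Loss = 643 * 0.0796 = 51.183

51.183


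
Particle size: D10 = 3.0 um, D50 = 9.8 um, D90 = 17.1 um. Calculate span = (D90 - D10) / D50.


Span = (17.1 - 3.0) / 9.8 = 14.1 / 9.8 = 1.439

1.439


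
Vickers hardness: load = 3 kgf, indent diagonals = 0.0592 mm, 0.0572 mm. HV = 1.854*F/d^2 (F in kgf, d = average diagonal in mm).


d_avg = (0.0592+0.0572)/2 = 0.0582 mm
HV = 1.854*3/0.0582^2 = 1642

1642


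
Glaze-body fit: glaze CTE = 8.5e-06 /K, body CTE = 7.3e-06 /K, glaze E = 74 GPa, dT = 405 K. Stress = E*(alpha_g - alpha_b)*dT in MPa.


Stress = 74*1000*(8.5e-06 - 7.3e-06)*405 = 36.0 MPa

36.0


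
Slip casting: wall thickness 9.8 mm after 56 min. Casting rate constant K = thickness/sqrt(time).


K = 9.8 / sqrt(56) = 9.8 / 7.4833 = 1.31 mm/min^0.5

1.31


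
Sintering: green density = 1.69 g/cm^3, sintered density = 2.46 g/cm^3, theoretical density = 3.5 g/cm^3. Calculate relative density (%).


Relative = 2.46 / 3.5 * 100 = 70.3%

70.3


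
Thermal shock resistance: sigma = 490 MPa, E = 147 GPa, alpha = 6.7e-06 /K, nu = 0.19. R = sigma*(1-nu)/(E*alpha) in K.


R = 490*(1-0.19)/(147*1000*6.7e-06) = 403 K

403


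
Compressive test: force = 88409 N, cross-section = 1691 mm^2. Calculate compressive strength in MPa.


CS = 88409 / 1691 = 52.3 MPa

52.3


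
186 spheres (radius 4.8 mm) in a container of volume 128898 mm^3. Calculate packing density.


V_sphere = 4/3*pi*4.8^3 = 463.2467 mm^3
Total V = 186*463.2467 = 86163.8862 mm^3
PD = 86163.8862 / 128898 = 0.668

0.668


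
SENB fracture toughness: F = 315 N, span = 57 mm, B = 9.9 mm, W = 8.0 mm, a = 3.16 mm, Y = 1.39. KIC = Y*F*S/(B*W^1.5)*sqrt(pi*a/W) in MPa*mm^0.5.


KIC = 1.39*315*57/(9.9*8.0^1.5)*sqrt(pi*3.16/8.0) = 124.11

124.11


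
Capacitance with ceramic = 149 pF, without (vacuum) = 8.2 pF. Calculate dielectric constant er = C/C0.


er = 149 / 8.2 = 18.17

18.17


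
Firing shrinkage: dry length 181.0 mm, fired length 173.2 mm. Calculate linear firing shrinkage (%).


FS = (181.0 - 173.2) / 181.0 * 100 = 4.31%

4.31


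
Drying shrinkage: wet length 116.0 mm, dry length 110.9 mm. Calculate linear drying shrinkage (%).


DS = (116.0 - 110.9) / 116.0 * 100 = 4.4%

4.4


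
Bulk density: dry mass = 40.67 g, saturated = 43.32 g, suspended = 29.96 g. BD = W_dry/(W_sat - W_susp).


BD = 40.67 / (43.32 - 29.96) = 40.67 / 13.36 = 3.044 g/cm^3

3.044


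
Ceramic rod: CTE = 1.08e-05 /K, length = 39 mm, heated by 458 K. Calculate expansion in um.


dL = 1.08e-05 * 39 * 458 * 1000 = 192.91 um

192.91


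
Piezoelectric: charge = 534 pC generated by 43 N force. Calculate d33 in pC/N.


d33 = 534 / 43 = 12.4 pC/N

12.4


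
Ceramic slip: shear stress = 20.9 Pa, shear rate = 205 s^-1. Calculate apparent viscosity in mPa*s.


eta = tau/gamma * 1000 = 20.9/205 * 1000 = 102.0 mPa*s

102.0


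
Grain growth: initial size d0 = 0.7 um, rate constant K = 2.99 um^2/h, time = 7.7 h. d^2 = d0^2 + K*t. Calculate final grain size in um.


d^2 = 0.7^2 + 2.99*7.7 = 23.513
d = sqrt(23.513) = 4.85 um

4.85


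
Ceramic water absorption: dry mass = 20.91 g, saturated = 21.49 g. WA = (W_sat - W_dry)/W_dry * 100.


WA = (21.49 - 20.91) / 20.91 * 100 = 2.77%

2.77


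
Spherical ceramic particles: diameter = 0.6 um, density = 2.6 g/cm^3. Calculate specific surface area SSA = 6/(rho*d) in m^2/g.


SSA = 6 / (2.6 * 0.6) = 3.846 m^2/g

3.846


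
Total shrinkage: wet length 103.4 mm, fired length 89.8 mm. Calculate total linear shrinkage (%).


TS = (103.4 - 89.8) / 103.4 * 100 = 13.15%

13.15


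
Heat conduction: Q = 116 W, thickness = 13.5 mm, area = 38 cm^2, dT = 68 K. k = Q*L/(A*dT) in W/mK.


k = 116*13.5/1000/(38/10000*68) = 6.06 W/mK

6.06


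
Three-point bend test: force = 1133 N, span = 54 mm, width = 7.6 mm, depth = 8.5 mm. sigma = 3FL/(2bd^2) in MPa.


sigma = 3*1133*54/(2*7.6*8.5^2) = 167.1 MPa

167.1


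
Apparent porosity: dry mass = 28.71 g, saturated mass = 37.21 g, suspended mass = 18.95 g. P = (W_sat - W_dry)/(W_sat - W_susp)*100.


P = (37.21 - 28.71) / (37.21 - 18.95) * 100 = 8.5 / 18.26 * 100 = 46.5%

46.5


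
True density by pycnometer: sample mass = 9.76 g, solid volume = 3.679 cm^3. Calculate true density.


TD = 9.76 / 3.679 = 2.653 g/cm^3

2.653


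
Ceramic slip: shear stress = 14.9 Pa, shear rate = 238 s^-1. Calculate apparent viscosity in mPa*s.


eta = tau/gamma * 1000 = 14.9/238 * 1000 = 62.6 mPa*s

62.6


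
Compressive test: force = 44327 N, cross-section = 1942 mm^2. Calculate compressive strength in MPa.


CS = 44327 / 1942 = 22.8 MPa

22.8


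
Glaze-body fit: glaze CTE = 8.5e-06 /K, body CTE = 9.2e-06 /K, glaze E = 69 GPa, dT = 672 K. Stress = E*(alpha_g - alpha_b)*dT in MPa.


Stress = 69*1000*(8.5e-06 - 9.2e-06)*672 = -32.5 MPa

-32.5


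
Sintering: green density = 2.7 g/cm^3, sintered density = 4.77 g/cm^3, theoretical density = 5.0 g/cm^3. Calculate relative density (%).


Relative = 4.77 / 5.0 * 100 = 95.4%

95.4


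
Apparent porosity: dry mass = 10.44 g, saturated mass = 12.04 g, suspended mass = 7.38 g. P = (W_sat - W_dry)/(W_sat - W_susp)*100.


P = (12.04 - 10.44) / (12.04 - 7.38) * 100 = 1.6 / 4.66 * 100 = 34.3%

34.3


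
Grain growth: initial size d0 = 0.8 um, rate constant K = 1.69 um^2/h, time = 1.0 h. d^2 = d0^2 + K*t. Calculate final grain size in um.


d^2 = 0.8^2 + 1.69*1.0 = 2.33
d = sqrt(2.33) = 1.53 um

1.53


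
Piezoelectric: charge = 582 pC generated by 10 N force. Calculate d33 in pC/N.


d33 = 582 / 10 = 58.2 pC/N

58.2


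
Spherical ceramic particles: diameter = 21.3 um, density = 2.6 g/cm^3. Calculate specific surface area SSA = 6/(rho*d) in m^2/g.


SSA = 6 / (2.6 * 21.3) = 0.108 m^2/g

0.108


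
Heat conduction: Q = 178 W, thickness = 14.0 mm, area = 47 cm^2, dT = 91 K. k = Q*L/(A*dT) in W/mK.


k = 178*14.0/1000/(47/10000*91) = 5.83 W/mK

5.83


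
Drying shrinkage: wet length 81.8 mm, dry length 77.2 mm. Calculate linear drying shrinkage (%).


DS = (81.8 - 77.2) / 81.8 * 100 = 5.62%

5.62


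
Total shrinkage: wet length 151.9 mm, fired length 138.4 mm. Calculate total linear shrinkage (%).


TS = (151.9 - 138.4) / 151.9 * 100 = 8.89%

8.89


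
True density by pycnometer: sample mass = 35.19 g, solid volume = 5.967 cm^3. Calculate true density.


TD = 35.19 / 5.967 = 5.897 g/cm^3

5.897


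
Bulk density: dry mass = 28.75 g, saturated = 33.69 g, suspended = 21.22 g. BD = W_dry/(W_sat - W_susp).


BD = 28.75 / (33.69 - 21.22) = 28.75 / 12.47 = 2.306 g/cm^3

2.306


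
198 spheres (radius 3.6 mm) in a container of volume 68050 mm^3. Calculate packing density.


V_sphere = 4/3*pi*3.6^3 = 195.4322 mm^3
Total V = 198*195.4322 = 38695.5756 mm^3
PD = 38695.5756 / 68050 = 0.569

0.569


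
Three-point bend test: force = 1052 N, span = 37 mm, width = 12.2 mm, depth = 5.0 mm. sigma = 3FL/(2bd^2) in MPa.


sigma = 3*1052*37/(2*12.2*5.0^2) = 191.4 MPa

191.4


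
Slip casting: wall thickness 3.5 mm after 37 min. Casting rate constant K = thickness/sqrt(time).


K = 3.5 / sqrt(37) = 3.5 / 6.0828 = 0.575 mm/min^0.5

0.575


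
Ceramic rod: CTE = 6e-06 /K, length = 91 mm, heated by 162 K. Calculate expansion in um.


dL = 6e-06 * 91 * 162 * 1000 = 88.452 um

88.452


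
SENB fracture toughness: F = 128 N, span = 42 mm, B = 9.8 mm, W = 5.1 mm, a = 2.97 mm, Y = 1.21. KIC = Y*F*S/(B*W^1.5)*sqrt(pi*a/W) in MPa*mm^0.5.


KIC = 1.21*128*42/(9.8*5.1^1.5)*sqrt(pi*2.97/5.1) = 77.95

77.95


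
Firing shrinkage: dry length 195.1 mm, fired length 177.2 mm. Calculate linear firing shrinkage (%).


FS = (195.1 - 177.2) / 195.1 * 100 = 9.17%

9.17


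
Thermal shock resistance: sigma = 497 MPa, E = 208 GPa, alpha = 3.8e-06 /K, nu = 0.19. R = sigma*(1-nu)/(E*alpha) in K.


R = 497*(1-0.19)/(208*1000*3.8e-06) = 509 K

509


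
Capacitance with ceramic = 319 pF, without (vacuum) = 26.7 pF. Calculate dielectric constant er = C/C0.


er = 319 / 26.7 = 11.95

11.95


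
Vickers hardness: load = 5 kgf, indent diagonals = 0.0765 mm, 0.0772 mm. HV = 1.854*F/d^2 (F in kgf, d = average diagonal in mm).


d_avg = (0.0765+0.0772)/2 = 0.07685 mm
HV = 1.854*5/0.07685^2 = 1570

1570


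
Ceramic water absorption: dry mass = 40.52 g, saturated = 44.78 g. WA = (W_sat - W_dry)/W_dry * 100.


WA = (44.78 - 40.52) / 40.52 * 100 = 10.51%

10.51


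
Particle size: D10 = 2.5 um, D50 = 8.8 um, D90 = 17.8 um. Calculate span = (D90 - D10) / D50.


Span = (17.8 - 2.5) / 8.8 = 15.3 / 8.8 = 1.739

1.739


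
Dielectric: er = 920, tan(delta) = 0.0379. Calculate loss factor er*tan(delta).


Loss = 920 * 0.0379 = 34.868

34.868


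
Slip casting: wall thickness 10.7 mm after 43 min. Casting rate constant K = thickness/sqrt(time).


K = 10.7 / sqrt(43) = 10.7 / 6.5574 = 1.632 mm/min^0.5

1.632


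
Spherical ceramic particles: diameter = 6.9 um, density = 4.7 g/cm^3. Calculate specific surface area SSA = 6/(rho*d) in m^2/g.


SSA = 6 / (4.7 * 6.9) = 0.185 m^2/g

0.185


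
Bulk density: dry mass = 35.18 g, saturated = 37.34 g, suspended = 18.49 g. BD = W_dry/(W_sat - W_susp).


BD = 35.18 / (37.34 - 18.49) = 35.18 / 18.85 = 1.866 g/cm^3

1.866


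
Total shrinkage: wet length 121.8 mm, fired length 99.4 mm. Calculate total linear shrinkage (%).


TS = (121.8 - 99.4) / 121.8 * 100 = 18.39%

18.39


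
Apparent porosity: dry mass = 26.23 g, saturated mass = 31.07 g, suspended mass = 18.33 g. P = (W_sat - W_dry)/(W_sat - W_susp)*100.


P = (31.07 - 26.23) / (31.07 - 18.33) * 100 = 4.84 / 12.74 * 100 = 38.0%

38.0


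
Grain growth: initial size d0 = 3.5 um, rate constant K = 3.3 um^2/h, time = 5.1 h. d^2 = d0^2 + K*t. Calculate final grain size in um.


d^2 = 3.5^2 + 3.3*5.1 = 29.08
d = sqrt(29.08) = 5.39 um

5.39


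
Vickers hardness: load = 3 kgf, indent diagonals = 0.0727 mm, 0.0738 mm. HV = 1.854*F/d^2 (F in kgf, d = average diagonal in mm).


d_avg = (0.0727+0.0738)/2 = 0.07325 mm
HV = 1.854*3/0.07325^2 = 1037

1037


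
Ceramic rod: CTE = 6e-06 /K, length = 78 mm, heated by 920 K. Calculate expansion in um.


dL = 6e-06 * 78 * 920 * 1000 = 430.56 um

430.56


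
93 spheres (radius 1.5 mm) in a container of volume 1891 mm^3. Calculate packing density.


V_sphere = 4/3*pi*1.5^3 = 14.1372 mm^3
Total V = 93*14.1372 = 1314.7596 mm^3
PD = 1314.7596 / 1891 = 0.695

0.695


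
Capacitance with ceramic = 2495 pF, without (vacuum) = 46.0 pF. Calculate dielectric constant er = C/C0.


er = 2495 / 46.0 = 54.24

54.24


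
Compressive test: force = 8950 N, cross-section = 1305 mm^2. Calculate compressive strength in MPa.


CS = 8950 / 1305 = 6.9 MPa

6.9


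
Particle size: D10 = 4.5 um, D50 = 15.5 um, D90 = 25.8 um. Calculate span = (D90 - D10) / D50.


Span = (25.8 - 4.5) / 15.5 = 21.3 / 15.5 = 1.374

1.374


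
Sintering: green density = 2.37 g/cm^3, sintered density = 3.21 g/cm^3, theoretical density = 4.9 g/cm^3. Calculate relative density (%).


Relative = 3.21 / 4.9 * 100 = 65.5%

65.5


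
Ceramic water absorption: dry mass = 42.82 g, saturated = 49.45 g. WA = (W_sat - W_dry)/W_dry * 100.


WA = (49.45 - 42.82) / 42.82 * 100 = 15.48%

15.48


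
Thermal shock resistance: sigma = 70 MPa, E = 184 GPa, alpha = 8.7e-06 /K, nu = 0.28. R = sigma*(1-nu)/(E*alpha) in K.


R = 70*(1-0.28)/(184*1000*8.7e-06) = 31 K

31


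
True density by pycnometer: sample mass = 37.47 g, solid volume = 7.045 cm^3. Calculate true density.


TD = 37.47 / 7.045 = 5.319 g/cm^3

5.319


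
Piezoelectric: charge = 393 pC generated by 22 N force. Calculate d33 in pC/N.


d33 = 393 / 22 = 17.9 pC/N

17.9


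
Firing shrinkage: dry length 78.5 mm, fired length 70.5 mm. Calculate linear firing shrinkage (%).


FS = (78.5 - 70.5) / 78.5 * 100 = 10.19%

10.19


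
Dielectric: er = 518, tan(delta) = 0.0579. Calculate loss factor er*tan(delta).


Loss = 518 * 0.0579 = 29.992

29.992


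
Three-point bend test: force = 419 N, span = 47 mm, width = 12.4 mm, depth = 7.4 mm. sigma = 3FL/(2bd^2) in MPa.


sigma = 3*419*47/(2*12.4*7.4^2) = 43.5 MPa

43.5


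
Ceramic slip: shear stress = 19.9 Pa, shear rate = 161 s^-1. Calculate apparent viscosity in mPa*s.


eta = tau/gamma * 1000 = 19.9/161 * 1000 = 123.6 mPa*s

123.6


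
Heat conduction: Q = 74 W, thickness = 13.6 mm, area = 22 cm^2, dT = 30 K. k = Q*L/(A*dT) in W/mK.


k = 74*13.6/1000/(22/10000*30) = 15.25 W/mK

15.25


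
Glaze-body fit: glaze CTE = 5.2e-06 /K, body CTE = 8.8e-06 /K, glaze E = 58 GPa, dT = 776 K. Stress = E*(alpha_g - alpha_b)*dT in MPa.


Stress = 58*1000*(5.2e-06 - 8.8e-06)*776 = -162.0 MPa

-162.0


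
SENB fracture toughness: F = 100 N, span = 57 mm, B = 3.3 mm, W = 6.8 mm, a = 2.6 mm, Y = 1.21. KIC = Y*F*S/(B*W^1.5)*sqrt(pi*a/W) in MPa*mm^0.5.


KIC = 1.21*100*57/(3.3*6.8^1.5)*sqrt(pi*2.6/6.8) = 129.18

129.18


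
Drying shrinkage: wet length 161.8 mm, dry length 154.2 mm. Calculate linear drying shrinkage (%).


DS = (161.8 - 154.2) / 161.8 * 100 = 4.7%

4.7


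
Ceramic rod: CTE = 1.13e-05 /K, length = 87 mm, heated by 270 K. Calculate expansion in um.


dL = 1.13e-05 * 87 * 270 * 1000 = 265.437 um

265.437


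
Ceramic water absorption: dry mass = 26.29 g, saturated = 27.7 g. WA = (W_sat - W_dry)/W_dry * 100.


WA = (27.7 - 26.29) / 26.29 * 100 = 5.36%

5.36


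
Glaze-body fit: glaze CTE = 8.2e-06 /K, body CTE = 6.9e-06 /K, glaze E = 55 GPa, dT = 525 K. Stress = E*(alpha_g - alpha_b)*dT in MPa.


Stress = 55*1000*(8.2e-06 - 6.9e-06)*525 = 37.5 MPa

37.5


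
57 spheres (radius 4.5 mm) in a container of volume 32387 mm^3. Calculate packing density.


V_sphere = 4/3*pi*4.5^3 = 381.7035 mm^3
Total V = 57*381.7035 = 21757.0995 mm^3
PD = 21757.0995 / 32387 = 0.672

0.672


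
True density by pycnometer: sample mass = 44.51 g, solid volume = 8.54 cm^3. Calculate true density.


TD = 44.51 / 8.54 = 5.212 g/cm^3

5.212


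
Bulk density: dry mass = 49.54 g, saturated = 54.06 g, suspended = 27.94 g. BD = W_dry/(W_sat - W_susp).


BD = 49.54 / (54.06 - 27.94) = 49.54 / 26.12 = 1.897 g/cm^3

1.897


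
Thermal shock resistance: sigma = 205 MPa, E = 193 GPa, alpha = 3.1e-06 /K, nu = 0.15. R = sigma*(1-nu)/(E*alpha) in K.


R = 205*(1-0.15)/(193*1000*3.1e-06) = 291 K

291


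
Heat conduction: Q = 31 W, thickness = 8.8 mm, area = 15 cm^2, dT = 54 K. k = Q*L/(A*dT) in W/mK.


k = 31*8.8/1000/(15/10000*54) = 3.37 W/mK

3.37


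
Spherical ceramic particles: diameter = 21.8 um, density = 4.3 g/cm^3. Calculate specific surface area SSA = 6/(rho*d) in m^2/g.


SSA = 6 / (4.3 * 21.8) = 0.064 m^2/g

0.064


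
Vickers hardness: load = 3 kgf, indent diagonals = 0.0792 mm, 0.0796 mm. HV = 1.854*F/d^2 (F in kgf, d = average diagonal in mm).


d_avg = (0.0792+0.0796)/2 = 0.0794 mm
HV = 1.854*3/0.0794^2 = 882

882


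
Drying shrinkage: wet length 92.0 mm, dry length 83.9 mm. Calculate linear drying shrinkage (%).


DS = (92.0 - 83.9) / 92.0 * 100 = 8.8%

8.8


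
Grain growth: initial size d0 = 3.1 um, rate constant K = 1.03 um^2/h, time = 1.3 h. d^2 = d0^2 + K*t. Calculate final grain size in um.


d^2 = 3.1^2 + 1.03*1.3 = 10.949
d = sqrt(10.949) = 3.31 um

3.31


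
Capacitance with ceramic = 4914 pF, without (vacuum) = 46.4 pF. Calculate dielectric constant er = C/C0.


er = 4914 / 46.4 = 105.91

105.91


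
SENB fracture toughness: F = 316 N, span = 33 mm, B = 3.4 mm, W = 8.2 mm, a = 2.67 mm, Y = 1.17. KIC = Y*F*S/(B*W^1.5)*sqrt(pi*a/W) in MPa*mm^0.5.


KIC = 1.17*316*33/(3.4*8.2^1.5)*sqrt(pi*2.67/8.2) = 154.56

154.56


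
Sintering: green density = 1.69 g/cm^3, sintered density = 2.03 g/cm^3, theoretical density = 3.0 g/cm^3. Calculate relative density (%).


Relative = 2.03 / 3.0 * 100 = 67.7%

67.7


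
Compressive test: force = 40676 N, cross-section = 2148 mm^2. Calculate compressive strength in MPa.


CS = 40676 / 2148 = 18.9 MPa

18.9


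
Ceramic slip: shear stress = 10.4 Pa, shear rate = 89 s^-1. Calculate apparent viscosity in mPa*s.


eta = tau/gamma * 1000 = 10.4/89 * 1000 = 116.9 mPa*s

116.9


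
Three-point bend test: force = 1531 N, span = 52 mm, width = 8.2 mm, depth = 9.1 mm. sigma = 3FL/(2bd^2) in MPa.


sigma = 3*1531*52/(2*8.2*9.1^2) = 175.9 MPa

175.9


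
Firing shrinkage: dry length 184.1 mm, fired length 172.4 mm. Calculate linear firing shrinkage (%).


FS = (184.1 - 172.4) / 184.1 * 100 = 6.36%

6.36


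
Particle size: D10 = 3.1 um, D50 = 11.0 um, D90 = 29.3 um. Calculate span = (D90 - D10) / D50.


Span = (29.3 - 3.1) / 11.0 = 26.2 / 11.0 = 2.382

2.382


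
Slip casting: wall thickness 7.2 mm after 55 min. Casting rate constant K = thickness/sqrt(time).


K = 7.2 / sqrt(55) = 7.2 / 7.4162 = 0.971 mm/min^0.5

0.971


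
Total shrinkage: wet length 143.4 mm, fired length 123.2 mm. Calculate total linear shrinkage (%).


TS = (143.4 - 123.2) / 143.4 * 100 = 14.09%

14.09


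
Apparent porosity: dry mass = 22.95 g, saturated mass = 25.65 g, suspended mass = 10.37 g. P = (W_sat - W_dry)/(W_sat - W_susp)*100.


P = (25.65 - 22.95) / (25.65 - 10.37) * 100 = 2.7 / 15.28 * 100 = 17.7%

17.7


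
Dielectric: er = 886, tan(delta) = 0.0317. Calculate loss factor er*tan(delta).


Loss = 886 * 0.0317 = 28.086

28.086


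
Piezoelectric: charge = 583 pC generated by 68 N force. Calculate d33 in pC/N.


d33 = 583 / 68 = 8.6 pC/N

8.6


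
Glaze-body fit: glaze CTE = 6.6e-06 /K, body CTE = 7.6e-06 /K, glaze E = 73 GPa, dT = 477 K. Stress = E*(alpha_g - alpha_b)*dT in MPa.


Stress = 73*1000*(6.6e-06 - 7.6e-06)*477 = -34.8 MPa

-34.8


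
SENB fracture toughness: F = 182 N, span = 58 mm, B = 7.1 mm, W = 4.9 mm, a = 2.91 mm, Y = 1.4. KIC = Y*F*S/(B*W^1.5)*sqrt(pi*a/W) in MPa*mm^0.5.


KIC = 1.4*182*58/(7.1*4.9^1.5)*sqrt(pi*2.91/4.9) = 262.12

262.12


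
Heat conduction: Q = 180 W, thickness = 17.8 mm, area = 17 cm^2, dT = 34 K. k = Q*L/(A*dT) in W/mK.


k = 180*17.8/1000/(17/10000*34) = 55.43 W/mK

55.43


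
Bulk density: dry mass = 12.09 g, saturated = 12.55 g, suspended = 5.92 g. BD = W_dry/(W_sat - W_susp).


BD = 12.09 / (12.55 - 5.92) = 12.09 / 6.63 = 1.824 g/cm^3

1.824


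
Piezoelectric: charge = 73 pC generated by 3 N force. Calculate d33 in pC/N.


d33 = 73 / 3 = 24.3 pC/N

24.3


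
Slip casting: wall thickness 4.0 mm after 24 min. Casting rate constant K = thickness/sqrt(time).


K = 4.0 / sqrt(24) = 4.0 / 4.899 = 0.816 mm/min^0.5

0.816


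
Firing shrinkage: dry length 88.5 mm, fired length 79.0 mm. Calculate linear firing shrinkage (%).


FS = (88.5 - 79.0) / 88.5 * 100 = 10.73%

10.73


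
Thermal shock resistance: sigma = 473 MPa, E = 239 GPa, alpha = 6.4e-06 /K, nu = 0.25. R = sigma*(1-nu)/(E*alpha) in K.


R = 473*(1-0.25)/(239*1000*6.4e-06) = 232 K

232


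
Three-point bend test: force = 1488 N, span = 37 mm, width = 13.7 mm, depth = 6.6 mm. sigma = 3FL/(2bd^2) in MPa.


sigma = 3*1488*37/(2*13.7*6.6^2) = 138.4 MPa

138.4


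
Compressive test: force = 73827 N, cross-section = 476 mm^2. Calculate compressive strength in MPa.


CS = 73827 / 476 = 155.1 MPa

155.1


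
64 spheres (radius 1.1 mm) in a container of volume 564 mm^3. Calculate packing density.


V_sphere = 4/3*pi*1.1^3 = 5.5753 mm^3
Total V = 64*5.5753 = 356.8192 mm^3
PD = 356.8192 / 564 = 0.633

0.633


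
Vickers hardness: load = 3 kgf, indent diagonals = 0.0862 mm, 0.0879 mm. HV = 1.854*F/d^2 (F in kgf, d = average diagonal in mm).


d_avg = (0.0862+0.0879)/2 = 0.08705 mm
HV = 1.854*3/0.08705^2 = 734

734


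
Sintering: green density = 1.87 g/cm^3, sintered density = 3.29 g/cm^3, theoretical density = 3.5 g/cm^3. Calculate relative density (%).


Relative = 3.29 / 3.5 * 100 = 94.0%

94.0


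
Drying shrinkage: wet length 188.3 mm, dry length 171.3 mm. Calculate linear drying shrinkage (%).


DS = (188.3 - 171.3) / 188.3 * 100 = 9.03%

9.03


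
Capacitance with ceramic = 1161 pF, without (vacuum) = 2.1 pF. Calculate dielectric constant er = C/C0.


er = 1161 / 2.1 = 552.86

552.86


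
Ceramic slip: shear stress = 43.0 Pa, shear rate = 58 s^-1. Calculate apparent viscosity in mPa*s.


eta = tau/gamma * 1000 = 43.0/58 * 1000 = 741.4 mPa*s

741.4


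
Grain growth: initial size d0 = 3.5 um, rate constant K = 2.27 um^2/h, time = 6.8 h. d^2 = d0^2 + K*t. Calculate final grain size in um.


d^2 = 3.5^2 + 2.27*6.8 = 27.686
d = sqrt(27.686) = 5.26 um

5.26


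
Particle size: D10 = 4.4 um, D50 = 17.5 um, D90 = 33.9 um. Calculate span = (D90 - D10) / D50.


Span = (33.9 - 4.4) / 17.5 = 29.5 / 17.5 = 1.686

1.686


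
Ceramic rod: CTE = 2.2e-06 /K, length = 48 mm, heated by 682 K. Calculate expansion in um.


dL = 2.2e-06 * 48 * 682 * 1000 = 72.019 um

72.019


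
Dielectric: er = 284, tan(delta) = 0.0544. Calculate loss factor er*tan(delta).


Loss = 284 * 0.0544 = 15.45

15.45


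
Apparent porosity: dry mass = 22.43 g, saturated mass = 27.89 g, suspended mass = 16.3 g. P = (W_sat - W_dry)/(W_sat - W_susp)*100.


P = (27.89 - 22.43) / (27.89 - 16.3) * 100 = 5.46 / 11.59 * 100 = 47.1%

47.1


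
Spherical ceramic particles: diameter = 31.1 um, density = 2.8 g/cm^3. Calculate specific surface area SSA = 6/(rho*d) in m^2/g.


SSA = 6 / (2.8 * 31.1) = 0.069 m^2/g

0.069


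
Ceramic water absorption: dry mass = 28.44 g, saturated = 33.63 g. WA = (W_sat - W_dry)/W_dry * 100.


WA = (33.63 - 28.44) / 28.44 * 100 = 18.25%

18.25


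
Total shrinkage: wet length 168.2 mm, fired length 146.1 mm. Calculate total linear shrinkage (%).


TS = (168.2 - 146.1) / 168.2 * 100 = 13.14%

13.14


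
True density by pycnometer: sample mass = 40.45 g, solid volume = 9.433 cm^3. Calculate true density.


TD = 40.45 / 9.433 = 4.288 g/cm^3

4.288


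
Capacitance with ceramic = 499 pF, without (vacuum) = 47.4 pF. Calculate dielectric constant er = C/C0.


er = 499 / 47.4 = 10.53

10.53


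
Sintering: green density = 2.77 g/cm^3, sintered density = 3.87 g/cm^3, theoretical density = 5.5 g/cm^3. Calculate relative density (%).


Relative = 3.87 / 5.5 * 100 = 70.4%

70.4


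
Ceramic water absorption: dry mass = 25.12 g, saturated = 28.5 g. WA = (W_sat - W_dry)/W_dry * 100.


WA = (28.5 - 25.12) / 25.12 * 100 = 13.46%

13.46


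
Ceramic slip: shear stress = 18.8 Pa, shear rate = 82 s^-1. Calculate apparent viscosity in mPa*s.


eta = tau/gamma * 1000 = 18.8/82 * 1000 = 229.3 mPa*s

229.3


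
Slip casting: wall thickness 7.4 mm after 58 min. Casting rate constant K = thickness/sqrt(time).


K = 7.4 / sqrt(58) = 7.4 / 7.6158 = 0.972 mm/min^0.5

0.972


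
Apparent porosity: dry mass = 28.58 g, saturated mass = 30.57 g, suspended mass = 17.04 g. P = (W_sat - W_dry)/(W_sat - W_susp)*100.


P = (30.57 - 28.58) / (30.57 - 17.04) * 100 = 1.99 / 13.53 * 100 = 14.7%

14.7


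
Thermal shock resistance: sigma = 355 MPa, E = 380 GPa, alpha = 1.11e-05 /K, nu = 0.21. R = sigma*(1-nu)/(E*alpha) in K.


R = 355*(1-0.21)/(380*1000*1.11e-05) = 66 K

66


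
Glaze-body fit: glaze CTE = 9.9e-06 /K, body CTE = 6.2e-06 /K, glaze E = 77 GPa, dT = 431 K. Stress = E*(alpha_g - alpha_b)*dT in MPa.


Stress = 77*1000*(9.9e-06 - 6.2e-06)*431 = 122.8 MPa

122.8


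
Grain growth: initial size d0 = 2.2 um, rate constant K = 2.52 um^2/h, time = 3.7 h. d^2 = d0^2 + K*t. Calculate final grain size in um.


d^2 = 2.2^2 + 2.52*3.7 = 14.164
d = sqrt(14.164) = 3.76 um

3.76


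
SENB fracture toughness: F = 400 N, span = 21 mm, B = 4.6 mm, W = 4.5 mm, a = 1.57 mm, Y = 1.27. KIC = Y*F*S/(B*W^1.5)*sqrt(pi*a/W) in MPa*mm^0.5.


KIC = 1.27*400*21/(4.6*4.5^1.5)*sqrt(pi*1.57/4.5) = 254.35

254.35


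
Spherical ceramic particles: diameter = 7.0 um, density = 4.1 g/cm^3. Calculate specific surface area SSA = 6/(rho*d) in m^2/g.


SSA = 6 / (4.1 * 7.0) = 0.209 m^2/g

0.209


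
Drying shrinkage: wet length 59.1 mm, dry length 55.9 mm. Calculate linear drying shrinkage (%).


DS = (59.1 - 55.9) / 59.1 * 100 = 5.41%

5.41


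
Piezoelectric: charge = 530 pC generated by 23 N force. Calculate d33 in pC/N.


d33 = 530 / 23 = 23.0 pC/N

23.0


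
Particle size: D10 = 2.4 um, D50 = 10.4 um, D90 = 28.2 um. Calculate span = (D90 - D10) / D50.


Span = (28.2 - 2.4) / 10.4 = 25.8 / 10.4 = 2.481

2.481


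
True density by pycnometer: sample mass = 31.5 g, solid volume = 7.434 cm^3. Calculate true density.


TD = 31.5 / 7.434 = 4.237 g/cm^3

4.237


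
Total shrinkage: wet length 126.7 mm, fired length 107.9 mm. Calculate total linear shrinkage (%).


TS = (126.7 - 107.9) / 126.7 * 100 = 14.84%

14.84


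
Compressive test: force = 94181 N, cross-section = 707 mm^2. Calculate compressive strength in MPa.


CS = 94181 / 707 = 133.2 MPa

133.2


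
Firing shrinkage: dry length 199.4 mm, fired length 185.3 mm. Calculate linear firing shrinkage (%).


FS = (199.4 - 185.3) / 199.4 * 100 = 7.07%

7.07


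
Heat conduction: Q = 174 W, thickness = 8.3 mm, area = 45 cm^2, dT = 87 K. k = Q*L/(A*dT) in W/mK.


k = 174*8.3/1000/(45/10000*87) = 3.69 W/mK

3.69


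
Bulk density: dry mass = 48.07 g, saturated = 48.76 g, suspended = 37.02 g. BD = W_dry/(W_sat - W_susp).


BD = 48.07 / (48.76 - 37.02) = 48.07 / 11.74 = 4.095 g/cm^3

4.095


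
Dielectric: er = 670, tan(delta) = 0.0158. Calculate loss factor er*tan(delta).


Loss = 670 * 0.0158 = 10.586

10.586


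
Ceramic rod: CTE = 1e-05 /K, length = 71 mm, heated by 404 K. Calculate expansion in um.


dL = 1e-05 * 71 * 404 * 1000 = 286.84 um

286.84


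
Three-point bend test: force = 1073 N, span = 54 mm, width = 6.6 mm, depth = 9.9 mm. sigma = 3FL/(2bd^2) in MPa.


sigma = 3*1073*54/(2*6.6*9.9^2) = 134.4 MPa

134.4


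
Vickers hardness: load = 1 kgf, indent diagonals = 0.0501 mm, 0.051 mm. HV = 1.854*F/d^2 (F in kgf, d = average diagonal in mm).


d_avg = (0.0501+0.051)/2 = 0.05055 mm
HV = 1.854*1/0.05055^2 = 726

726


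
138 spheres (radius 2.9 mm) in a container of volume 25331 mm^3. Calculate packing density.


V_sphere = 4/3*pi*2.9^3 = 102.1604 mm^3
Total V = 138*102.1604 = 14098.1352 mm^3
PD = 14098.1352 / 25331 = 0.557

0.557


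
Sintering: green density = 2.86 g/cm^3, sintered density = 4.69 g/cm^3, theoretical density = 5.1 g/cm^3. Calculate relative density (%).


Relative = 4.69 / 5.1 * 100 = 92.0%

92.0


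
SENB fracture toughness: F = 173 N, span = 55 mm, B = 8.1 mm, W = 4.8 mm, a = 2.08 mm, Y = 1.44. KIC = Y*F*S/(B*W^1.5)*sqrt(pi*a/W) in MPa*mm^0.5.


KIC = 1.44*173*55/(8.1*4.8^1.5)*sqrt(pi*2.08/4.8) = 187.68

187.68


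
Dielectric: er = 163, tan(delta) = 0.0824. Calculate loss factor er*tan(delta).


Loss = 163 * 0.0824 = 13.431

13.431


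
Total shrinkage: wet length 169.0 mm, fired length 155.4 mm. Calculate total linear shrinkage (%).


TS = (169.0 - 155.4) / 169.0 * 100 = 8.05%

8.05


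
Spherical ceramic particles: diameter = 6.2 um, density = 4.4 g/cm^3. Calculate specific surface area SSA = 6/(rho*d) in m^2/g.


SSA = 6 / (4.4 * 6.2) = 0.22 m^2/g

0.22


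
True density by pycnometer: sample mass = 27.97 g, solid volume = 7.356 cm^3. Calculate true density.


TD = 27.97 / 7.356 = 3.802 g/cm^3

3.802


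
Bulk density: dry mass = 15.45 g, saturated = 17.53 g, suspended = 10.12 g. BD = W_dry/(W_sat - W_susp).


BD = 15.45 / (17.53 - 10.12) = 15.45 / 7.41 = 2.085 g/cm^3

2.085


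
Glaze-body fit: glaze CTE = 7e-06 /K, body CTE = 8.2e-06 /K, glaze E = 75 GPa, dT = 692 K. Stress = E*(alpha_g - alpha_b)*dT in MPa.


Stress = 75*1000*(7e-06 - 8.2e-06)*692 = -62.3 MPa

-62.3


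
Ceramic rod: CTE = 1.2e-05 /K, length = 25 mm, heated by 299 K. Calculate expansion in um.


dL = 1.2e-05 * 25 * 299 * 1000 = 89.7 um

89.7


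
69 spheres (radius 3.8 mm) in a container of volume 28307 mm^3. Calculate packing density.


V_sphere = 4/3*pi*3.8^3 = 229.8473 mm^3
Total V = 69*229.8473 = 15859.4637 mm^3
PD = 15859.4637 / 28307 = 0.56

0.56


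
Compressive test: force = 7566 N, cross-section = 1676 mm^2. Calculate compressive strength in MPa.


CS = 7566 / 1676 = 4.5 MPa

4.5


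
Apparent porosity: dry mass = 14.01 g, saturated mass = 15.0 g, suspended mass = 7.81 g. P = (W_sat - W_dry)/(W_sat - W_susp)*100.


P = (15.0 - 14.01) / (15.0 - 7.81) * 100 = 0.99 / 7.19 * 100 = 13.8%

13.8


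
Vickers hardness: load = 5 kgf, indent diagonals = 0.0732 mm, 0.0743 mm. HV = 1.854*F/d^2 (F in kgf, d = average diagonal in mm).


d_avg = (0.0732+0.0743)/2 = 0.07375 mm
HV = 1.854*5/0.07375^2 = 1704

1704


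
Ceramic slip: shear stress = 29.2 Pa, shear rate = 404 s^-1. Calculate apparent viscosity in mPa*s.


eta = tau/gamma * 1000 = 29.2/404 * 1000 = 72.3 mPa*s

72.3


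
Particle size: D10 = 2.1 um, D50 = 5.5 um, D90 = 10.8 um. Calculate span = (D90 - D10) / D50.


Span = (10.8 - 2.1) / 5.5 = 8.7 / 5.5 = 1.582

1.582


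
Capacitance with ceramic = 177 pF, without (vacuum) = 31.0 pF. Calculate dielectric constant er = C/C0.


er = 177 / 31.0 = 5.71

5.71


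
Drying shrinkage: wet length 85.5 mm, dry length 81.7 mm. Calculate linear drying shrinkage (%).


DS = (85.5 - 81.7) / 85.5 * 100 = 4.44%

4.44


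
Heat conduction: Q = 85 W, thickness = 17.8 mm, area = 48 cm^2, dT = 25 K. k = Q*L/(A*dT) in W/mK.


k = 85*17.8/1000/(48/10000*25) = 12.61 W/mK

12.61


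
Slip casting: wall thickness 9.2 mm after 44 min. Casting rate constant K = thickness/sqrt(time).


K = 9.2 / sqrt(44) = 9.2 / 6.6332 = 1.387 mm/min^0.5

1.387


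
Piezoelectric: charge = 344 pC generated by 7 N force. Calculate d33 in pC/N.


d33 = 344 / 7 = 49.1 pC/N

49.1


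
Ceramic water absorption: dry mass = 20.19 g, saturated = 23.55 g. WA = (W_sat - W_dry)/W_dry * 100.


WA = (23.55 - 20.19) / 20.19 * 100 = 16.64%

16.64


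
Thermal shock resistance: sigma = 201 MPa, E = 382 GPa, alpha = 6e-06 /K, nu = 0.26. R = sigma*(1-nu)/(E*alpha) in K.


R = 201*(1-0.26)/(382*1000*6e-06) = 65 K

65


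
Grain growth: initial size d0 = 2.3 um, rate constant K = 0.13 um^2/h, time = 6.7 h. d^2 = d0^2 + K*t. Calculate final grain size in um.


d^2 = 2.3^2 + 0.13*6.7 = 6.161
d = sqrt(6.161) = 2.48 um

2.48


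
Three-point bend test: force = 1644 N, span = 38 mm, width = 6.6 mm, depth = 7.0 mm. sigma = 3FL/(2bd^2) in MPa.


sigma = 3*1644*38/(2*6.6*7.0^2) = 289.8 MPa

289.8


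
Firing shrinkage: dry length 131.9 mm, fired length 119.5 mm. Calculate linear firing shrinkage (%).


FS = (131.9 - 119.5) / 131.9 * 100 = 9.4%

9.4


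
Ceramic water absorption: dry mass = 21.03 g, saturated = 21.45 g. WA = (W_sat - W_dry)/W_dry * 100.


WA = (21.45 - 21.03) / 21.03 * 100 = 2.0%

2.0


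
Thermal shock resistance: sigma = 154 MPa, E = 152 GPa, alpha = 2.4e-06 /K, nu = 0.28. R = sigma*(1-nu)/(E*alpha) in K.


R = 154*(1-0.28)/(152*1000*2.4e-06) = 304 K

304


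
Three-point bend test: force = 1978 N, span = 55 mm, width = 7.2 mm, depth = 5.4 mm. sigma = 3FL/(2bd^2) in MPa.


sigma = 3*1978*55/(2*7.2*5.4^2) = 777.2 MPa

777.2


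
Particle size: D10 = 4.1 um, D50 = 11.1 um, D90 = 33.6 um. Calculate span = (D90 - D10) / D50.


Span = (33.6 - 4.1) / 11.1 = 29.5 / 11.1 = 2.658

2.658


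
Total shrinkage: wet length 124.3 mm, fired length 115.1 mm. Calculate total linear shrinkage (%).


TS = (124.3 - 115.1) / 124.3 * 100 = 7.4%

7.4


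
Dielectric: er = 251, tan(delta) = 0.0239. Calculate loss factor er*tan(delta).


Loss = 251 * 0.0239 = 5.999

5.999


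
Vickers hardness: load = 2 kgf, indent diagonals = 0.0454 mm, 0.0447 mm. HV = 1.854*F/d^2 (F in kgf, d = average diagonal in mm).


d_avg = (0.0454+0.0447)/2 = 0.04505 mm
HV = 1.854*2/0.04505^2 = 1827

1827


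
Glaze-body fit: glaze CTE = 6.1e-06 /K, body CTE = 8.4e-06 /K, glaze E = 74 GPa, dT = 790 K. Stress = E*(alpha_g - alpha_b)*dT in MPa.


Stress = 74*1000*(6.1e-06 - 8.4e-06)*790 = -134.5 MPa

-134.5


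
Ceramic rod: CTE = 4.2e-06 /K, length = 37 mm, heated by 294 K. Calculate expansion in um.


dL = 4.2e-06 * 37 * 294 * 1000 = 45.688 um

45.688


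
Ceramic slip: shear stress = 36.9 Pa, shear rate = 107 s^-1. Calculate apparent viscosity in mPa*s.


eta = tau/gamma * 1000 = 36.9/107 * 1000 = 344.9 mPa*s

344.9


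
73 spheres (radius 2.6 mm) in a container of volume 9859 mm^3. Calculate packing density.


V_sphere = 4/3*pi*2.6^3 = 73.6222 mm^3
Total V = 73*73.6222 = 5374.4206 mm^3
PD = 5374.4206 / 9859 = 0.545

0.545


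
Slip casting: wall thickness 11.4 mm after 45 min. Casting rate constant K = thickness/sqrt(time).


K = 11.4 / sqrt(45) = 11.4 / 6.7082 = 1.699 mm/min^0.5

1.699


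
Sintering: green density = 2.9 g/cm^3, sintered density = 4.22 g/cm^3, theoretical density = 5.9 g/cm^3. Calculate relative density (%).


Relative = 4.22 / 5.9 * 100 = 71.5%

71.5


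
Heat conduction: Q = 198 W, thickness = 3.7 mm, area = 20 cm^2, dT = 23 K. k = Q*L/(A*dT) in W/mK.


k = 198*3.7/1000/(20/10000*23) = 15.93 W/mK

15.93


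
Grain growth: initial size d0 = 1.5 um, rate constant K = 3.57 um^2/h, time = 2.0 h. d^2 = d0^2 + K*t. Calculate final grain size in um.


d^2 = 1.5^2 + 3.57*2.0 = 9.39
d = sqrt(9.39) = 3.06 um

3.06


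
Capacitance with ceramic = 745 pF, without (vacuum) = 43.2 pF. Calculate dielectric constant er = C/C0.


er = 745 / 43.2 = 17.25

17.25


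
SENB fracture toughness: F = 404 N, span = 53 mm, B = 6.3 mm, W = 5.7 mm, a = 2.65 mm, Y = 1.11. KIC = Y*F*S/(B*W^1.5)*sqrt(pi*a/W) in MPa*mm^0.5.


KIC = 1.11*404*53/(6.3*5.7^1.5)*sqrt(pi*2.65/5.7) = 335.03

335.03


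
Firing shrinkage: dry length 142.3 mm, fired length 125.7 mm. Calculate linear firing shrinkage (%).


FS = (142.3 - 125.7) / 142.3 * 100 = 11.67%

11.67


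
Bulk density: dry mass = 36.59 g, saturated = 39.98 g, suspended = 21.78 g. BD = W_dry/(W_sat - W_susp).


BD = 36.59 / (39.98 - 21.78) = 36.59 / 18.2 = 2.01 g/cm^3

2.01


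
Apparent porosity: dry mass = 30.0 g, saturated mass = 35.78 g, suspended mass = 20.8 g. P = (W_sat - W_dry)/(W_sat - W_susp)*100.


P = (35.78 - 30.0) / (35.78 - 20.8) * 100 = 5.78 / 14.98 * 100 = 38.6%

38.6


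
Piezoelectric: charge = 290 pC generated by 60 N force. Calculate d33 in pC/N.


d33 = 290 / 60 = 4.8 pC/N

4.8


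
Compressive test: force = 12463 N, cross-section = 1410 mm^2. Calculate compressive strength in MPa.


CS = 12463 / 1410 = 8.8 MPa

8.8


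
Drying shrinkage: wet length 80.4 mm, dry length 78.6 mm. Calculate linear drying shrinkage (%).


DS = (80.4 - 78.6) / 80.4 * 100 = 2.24%

2.24
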